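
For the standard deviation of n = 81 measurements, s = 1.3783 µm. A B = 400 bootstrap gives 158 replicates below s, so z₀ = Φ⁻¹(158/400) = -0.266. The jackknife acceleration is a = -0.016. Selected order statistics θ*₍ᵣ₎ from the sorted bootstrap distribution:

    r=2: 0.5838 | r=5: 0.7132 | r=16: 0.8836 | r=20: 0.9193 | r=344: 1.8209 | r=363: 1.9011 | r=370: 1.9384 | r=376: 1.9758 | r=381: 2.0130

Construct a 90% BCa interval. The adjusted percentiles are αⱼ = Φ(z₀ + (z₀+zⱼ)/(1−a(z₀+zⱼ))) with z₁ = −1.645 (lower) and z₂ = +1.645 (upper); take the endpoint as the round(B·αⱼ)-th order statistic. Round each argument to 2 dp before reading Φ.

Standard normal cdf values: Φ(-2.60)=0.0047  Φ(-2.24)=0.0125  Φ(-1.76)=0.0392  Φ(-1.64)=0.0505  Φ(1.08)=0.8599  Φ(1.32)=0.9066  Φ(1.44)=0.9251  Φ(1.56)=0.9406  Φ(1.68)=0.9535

(0.7132, 1.8209)

Lower: z₀ + z₁ = -0.266 + (-1.645) = -1.911; 1 − a(z₀+z₁) = 1 − (-0.016)(-1.911) = 0.9694; argument = -0.266 + (-1.911)/0.9694 = -2.2373 → -2.24.
α₁ = Φ(-2.24) = 0.0125; rank = round(400 × 0.0125) = 5; θ*₍5₎ = 0.7132.
Upper: z₀ + z₂ = 1.379; 1 − a(z₀+z₂) = 1.0221; argument = 1.0832 → 1.08; α₂ = 0.8599; rank = 344; θ*₍344₎ = 1.8209.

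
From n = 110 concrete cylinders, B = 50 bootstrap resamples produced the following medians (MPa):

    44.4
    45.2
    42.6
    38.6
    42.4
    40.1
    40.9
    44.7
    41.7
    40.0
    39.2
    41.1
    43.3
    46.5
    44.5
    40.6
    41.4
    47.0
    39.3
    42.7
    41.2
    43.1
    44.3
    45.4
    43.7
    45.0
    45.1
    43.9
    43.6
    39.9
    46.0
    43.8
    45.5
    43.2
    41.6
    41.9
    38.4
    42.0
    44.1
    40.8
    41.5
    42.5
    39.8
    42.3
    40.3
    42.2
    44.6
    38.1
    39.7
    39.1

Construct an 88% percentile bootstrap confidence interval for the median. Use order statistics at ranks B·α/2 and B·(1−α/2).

Sorted replicates: 38.1, 38.4, 38.6, 39.1, 39.2, 39.3, 39.7, 39.8, 39.9, 40.0, 40.1, 40.3, 40.6, 40.8, 40.9, 41.1, 41.2, 41.4, 41.5, 41.6, 41.7, 41.9, 42.0, 42.2, 42.3, 42.4, 42.5, 42.6, 42.7, 43.1, 43.2, 43.3, 43.6, 43.7, 43.8, 43.9, 44.1, 44.3, 44.4, 44.5, 44.6, 44.7, 45.0, 45.1, 45.2, 45.4, 45.5, 46.0, 46.5, 47.0
α = 0.12; lower rank = 50 × 0.060 = 3; upper rank = 50 × 0.940 = 47.
The 3rd smallest replicate is 38.6; the 47th is 45.5.

(38.6, 45.5)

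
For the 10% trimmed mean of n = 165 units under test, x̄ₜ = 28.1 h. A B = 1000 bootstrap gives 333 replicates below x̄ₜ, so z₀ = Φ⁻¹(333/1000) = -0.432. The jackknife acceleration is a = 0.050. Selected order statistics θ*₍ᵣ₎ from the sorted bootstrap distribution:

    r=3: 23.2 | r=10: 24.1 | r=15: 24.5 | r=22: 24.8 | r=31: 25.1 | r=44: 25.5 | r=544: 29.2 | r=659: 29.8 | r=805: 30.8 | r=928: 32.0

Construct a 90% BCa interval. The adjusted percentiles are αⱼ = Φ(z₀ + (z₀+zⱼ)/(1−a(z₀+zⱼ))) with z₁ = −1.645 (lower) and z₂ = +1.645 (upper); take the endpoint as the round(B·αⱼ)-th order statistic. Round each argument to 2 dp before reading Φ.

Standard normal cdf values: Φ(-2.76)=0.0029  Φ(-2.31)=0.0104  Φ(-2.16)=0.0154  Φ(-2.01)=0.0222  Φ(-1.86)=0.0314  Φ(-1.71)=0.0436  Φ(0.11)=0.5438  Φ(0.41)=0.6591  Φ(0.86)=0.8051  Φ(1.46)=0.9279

(24.1, 30.8)

Lower: z₀ + z₁ = -0.432 + (-1.645) = -2.077; 1 − a(z₀+z₁) = 1 − (0.050)(-2.077) = 1.1038; argument = -0.432 + (-2.077)/1.1038 = -2.3136 → -2.31.
α₁ = Φ(-2.31) = 0.0104; rank = round(1000 × 0.0104) = 10; θ*₍10₎ = 24.1.
Upper: z₀ + z₂ = 1.213; 1 − a(z₀+z₂) = 0.9394; argument = 0.8593 → 0.86; α₂ = 0.8051; rank = 805; θ*₍805₎ = 30.8.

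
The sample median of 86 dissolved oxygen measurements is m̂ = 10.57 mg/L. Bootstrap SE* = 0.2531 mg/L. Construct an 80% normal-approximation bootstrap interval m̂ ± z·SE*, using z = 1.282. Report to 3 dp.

(10.246, 10.894)

Margin = 1.282 × 0.2531 = 0.3245
Interval: 10.57 ± 0.3245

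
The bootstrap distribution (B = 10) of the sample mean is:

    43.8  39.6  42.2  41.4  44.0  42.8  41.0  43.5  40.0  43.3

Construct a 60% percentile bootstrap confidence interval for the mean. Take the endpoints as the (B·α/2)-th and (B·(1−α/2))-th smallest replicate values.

(40.0, 43.5)

Sorted replicates: 39.6, 40.0, 41.0, 41.4, 42.2, 42.8, 43.3, 43.5, 43.8, 44.0
α = 0.40; lower rank = 10 × 0.200 = 2; upper rank = 10 × 0.800 = 8.
The 2nd smallest replicate is 40.0; the 8th is 43.5.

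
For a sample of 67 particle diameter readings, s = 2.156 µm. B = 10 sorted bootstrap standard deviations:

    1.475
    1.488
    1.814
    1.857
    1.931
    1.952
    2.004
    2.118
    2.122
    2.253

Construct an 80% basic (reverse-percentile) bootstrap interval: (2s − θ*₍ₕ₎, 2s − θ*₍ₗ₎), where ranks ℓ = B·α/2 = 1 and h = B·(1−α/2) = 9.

(2.190, 2.837)

Percentile endpoints at ranks 1 and 9: θ*₍1₎ = 1.475, θ*₍9₎ = 2.122.
Basic interval reflects these around s:
  lower = 2 × 2.156 − 2.122 = 2.190
  upper = 2 × 2.156 − 1.475 = 2.837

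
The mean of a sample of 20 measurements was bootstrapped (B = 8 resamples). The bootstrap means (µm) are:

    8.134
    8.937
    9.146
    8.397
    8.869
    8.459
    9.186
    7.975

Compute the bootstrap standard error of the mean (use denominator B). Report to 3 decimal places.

SE* = 0.431

Bootstrap SE is the standard deviation of the 8 replicate means.
Mean of replicates: (8.134 + 8.937 + 9.146 + 8.397 + 8.869 + 8.459 + 9.186 + 7.975) / 8 = 69.1030 / 8 = 8.6379
Sum of squared deviations: (−0.5039)² + (+0.2991)² + (+0.5081)² + (−0.2409)² + (+0.2311)² + (−0.1789)² + (+0.5481)² + (−0.6629)² = 1.4848
Variance = 1.4848 / 8 = 0.1856
SE* = √0.1856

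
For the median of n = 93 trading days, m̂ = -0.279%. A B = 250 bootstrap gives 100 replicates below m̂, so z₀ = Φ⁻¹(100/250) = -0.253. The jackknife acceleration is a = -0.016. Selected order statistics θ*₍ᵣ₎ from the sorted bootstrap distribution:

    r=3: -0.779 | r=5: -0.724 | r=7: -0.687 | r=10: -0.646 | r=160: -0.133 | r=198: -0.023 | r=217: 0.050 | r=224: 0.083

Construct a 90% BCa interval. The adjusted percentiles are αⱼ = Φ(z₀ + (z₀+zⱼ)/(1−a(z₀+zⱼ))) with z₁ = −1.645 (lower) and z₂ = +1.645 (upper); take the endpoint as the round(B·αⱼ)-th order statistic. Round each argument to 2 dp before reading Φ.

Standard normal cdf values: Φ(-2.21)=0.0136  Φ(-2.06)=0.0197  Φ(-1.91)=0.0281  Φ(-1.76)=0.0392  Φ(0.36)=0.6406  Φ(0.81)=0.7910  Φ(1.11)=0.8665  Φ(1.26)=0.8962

Lower: z₀ + z₁ = -0.253 + (-1.645) = -1.898; 1 − a(z₀+z₁) = 1 − (-0.016)(-1.898) = 0.9696; argument = -0.253 + (-1.898)/0.9696 = -2.2104 → -2.21.
α₁ = Φ(-2.21) = 0.0136; rank = round(250 × 0.0136) = 3; θ*₍3₎ = -0.779.
Upper: z₀ + z₂ = 1.392; 1 − a(z₀+z₂) = 1.0223; argument = 1.1087 → 1.11; α₂ = 0.8665; rank = 217; θ*₍217₎ = 0.050.

(-0.779, 0.050)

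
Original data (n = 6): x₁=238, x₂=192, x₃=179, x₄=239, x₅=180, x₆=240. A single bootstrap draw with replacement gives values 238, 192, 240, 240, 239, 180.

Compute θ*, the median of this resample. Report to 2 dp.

Sorted: 180, 192, 238, 239, 240, 240
Median = average of the two middle values = 238.50

θ* = 238.50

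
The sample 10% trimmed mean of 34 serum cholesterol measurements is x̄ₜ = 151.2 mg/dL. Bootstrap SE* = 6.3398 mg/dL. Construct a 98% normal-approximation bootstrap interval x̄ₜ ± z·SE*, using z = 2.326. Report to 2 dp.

Margin = 2.326 × 6.3398 = 14.746
Interval: 151.2 ± 14.746

(136.45, 165.95)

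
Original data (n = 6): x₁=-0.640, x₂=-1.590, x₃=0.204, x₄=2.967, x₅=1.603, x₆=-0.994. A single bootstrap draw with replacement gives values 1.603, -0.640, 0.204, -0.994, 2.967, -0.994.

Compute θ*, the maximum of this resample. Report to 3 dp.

Maximum = 2.967

θ* = 2.967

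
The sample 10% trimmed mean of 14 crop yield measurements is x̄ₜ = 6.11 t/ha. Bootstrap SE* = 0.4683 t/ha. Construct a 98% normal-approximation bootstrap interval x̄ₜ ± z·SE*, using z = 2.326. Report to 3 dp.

(5.021, 7.199)

Margin = 2.326 × 0.4683 = 1.0893
Interval: 6.11 ± 1.0893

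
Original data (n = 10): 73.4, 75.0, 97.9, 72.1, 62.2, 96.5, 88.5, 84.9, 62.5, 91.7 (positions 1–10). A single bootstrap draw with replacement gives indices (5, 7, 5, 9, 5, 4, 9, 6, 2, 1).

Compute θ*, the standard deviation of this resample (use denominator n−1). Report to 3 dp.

Resample values: 62.2, 88.5, 62.2, 62.5, 62.2, 72.1, 62.5, 96.5, 75.0, 73.4.
Mean = 71.7100; sum of squared deviations = 1351.2490
s² = 1351.2490 / 9 = 150.1388
s = √150.1388 = 12.253

θ* = 12.253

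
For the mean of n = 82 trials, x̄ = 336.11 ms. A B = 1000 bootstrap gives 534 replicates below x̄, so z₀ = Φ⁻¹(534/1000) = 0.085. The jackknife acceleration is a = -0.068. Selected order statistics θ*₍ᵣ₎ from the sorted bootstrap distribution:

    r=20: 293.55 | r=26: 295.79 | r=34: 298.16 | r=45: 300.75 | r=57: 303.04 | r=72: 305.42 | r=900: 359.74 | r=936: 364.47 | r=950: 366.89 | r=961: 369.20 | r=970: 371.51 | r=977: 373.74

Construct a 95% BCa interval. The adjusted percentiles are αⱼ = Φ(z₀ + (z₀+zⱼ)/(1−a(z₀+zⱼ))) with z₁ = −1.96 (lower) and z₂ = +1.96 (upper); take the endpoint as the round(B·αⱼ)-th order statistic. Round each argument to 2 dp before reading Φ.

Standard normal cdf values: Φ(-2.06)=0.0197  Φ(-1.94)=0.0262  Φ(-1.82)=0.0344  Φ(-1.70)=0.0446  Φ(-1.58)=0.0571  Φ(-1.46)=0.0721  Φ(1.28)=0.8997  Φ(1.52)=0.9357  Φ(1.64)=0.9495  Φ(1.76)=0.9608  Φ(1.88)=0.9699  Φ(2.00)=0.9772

(293.55, 371.51)

Lower: z₀ + z₁ = 0.085 + (-1.960) = -1.875; 1 − a(z₀+z₁) = 1 − (-0.068)(-1.875) = 0.8725; argument = 0.085 + (-1.875)/0.8725 = -2.0640 → -2.06.
α₁ = Φ(-2.06) = 0.0197; rank = round(1000 × 0.0197) = 20; θ*₍20₎ = 293.55.
Upper: z₀ + z₂ = 2.045; 1 − a(z₀+z₂) = 1.1391; argument = 1.8803 → 1.88; α₂ = 0.9699; rank = 970; θ*₍970₎ = 371.51.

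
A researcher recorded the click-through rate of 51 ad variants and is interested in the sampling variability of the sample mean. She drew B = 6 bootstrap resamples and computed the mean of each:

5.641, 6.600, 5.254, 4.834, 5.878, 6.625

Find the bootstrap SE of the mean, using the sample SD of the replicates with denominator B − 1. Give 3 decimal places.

SE* = 0.719

Bootstrap SE is the standard deviation of the 6 replicate means.
Mean of replicates: (5.641 + 6.600 + 5.254 + 4.834 + 5.878 + 6.625) / 6 = 34.8320 / 6 = 5.8053
Sum of squared deviations: (−0.1643)² + (+0.7947)² + (−0.5513)² + (−0.9713)² + (+0.0727)² + (+0.8197)² = 2.5831
Variance = 2.5831 / 5 = 0.5166
SE* = √0.5166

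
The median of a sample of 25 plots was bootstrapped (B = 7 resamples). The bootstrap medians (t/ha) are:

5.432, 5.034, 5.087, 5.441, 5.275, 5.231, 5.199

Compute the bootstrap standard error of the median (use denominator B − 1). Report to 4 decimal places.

SE* = 0.1560

Bootstrap SE is the standard deviation of the 7 replicate medians.
Mean of replicates: (5.432 + 5.034 + 5.087 + 5.441 + 5.275 + 5.231 + 5.199) / 7 = 36.69900 / 7 = 5.24271
Sum of squared deviations: (+0.18929)² + (−0.20871)² + (−0.15571)² + (+0.19829)² + (+0.03229)² + (−0.01171)² + (−0.04371)² = 0.14605
Variance = 0.14605 / 6 = 0.02434
SE* = √0.02434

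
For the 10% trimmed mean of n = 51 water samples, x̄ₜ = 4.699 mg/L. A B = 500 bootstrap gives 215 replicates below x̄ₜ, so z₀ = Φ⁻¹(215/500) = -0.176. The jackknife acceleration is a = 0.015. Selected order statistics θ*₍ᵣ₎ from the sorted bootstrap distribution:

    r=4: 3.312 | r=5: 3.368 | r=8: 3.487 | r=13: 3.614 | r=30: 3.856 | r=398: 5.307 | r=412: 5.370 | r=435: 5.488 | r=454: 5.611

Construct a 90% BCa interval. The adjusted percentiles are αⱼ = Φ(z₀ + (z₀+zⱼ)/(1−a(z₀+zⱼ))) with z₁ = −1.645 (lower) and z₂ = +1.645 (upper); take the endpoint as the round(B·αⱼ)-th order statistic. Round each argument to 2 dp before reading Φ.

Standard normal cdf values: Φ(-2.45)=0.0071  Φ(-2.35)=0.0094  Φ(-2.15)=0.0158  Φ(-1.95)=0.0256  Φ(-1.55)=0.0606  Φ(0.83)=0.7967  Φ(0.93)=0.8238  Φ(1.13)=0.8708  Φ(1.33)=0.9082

Lower: z₀ + z₁ = -0.176 + (-1.645) = -1.821; 1 − a(z₀+z₁) = 1 − (0.015)(-1.821) = 1.0273; argument = -0.176 + (-1.821)/1.0273 = -1.9486 → -1.95.
α₁ = Φ(-1.95) = 0.0256; rank = round(500 × 0.0256) = 13; θ*₍13₎ = 3.614.
Upper: z₀ + z₂ = 1.469; 1 − a(z₀+z₂) = 0.9780; argument = 1.3261 → 1.33; α₂ = 0.9082; rank = 454; θ*₍454₎ = 5.611.

(3.614, 5.611)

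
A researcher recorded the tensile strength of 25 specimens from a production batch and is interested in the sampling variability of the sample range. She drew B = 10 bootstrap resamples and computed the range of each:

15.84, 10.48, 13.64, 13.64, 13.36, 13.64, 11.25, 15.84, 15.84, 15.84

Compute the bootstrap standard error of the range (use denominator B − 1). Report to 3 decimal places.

Bootstrap SE is the standard deviation of the 10 replicate ranges.
Mean of replicates: (15.84 + 10.48 + 13.64 + 13.64 + 13.36 + 13.64 + 11.25 + 15.84 + 15.84 + 15.84) / 10 = 139.3700 / 10 = 13.9370
Sum of squared deviations: (+1.9030)² + (−3.4570)² + (−0.2970)² + (−0.2970)² + (−0.5770)² + (−0.2970)² + (−2.6870)² + (+1.9030)² + (+1.9030)² + (+1.9030)² = 34.2540
Variance = 34.2540 / 9 = 3.8060
SE* = √3.8060

SE* = 1.951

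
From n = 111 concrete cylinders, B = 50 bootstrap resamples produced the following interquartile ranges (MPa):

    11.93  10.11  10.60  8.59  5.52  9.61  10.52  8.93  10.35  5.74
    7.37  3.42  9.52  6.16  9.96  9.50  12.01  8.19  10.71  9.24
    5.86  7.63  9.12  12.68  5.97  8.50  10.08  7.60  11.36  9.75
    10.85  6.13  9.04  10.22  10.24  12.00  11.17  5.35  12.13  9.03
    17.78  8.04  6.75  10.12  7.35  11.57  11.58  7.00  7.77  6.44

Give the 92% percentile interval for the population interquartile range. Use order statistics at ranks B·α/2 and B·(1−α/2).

(5.35, 12.13)

Sorted replicates: 3.42, 5.35, 5.52, 5.74, 5.86, 5.97, 6.13, 6.16, 6.44, 6.75, 7.00, 7.35, 7.37, 7.60, 7.63, 7.77, 8.04, 8.19, 8.50, 8.59, 8.93, 9.03, 9.04, 9.12, 9.24, 9.50, 9.52, 9.61, 9.75, 9.96, 10.08, 10.11, 10.12, 10.22, 10.24, 10.35, 10.52, 10.60, 10.71, 10.85, 11.17, 11.36, 11.57, 11.58, 11.93, 12.00, 12.01, 12.13, 12.68, 17.78
α = 0.08; lower rank = 50 × 0.040 = 2; upper rank = 50 × 0.960 = 48.
The 2nd smallest replicate is 5.35; the 48th is 12.13.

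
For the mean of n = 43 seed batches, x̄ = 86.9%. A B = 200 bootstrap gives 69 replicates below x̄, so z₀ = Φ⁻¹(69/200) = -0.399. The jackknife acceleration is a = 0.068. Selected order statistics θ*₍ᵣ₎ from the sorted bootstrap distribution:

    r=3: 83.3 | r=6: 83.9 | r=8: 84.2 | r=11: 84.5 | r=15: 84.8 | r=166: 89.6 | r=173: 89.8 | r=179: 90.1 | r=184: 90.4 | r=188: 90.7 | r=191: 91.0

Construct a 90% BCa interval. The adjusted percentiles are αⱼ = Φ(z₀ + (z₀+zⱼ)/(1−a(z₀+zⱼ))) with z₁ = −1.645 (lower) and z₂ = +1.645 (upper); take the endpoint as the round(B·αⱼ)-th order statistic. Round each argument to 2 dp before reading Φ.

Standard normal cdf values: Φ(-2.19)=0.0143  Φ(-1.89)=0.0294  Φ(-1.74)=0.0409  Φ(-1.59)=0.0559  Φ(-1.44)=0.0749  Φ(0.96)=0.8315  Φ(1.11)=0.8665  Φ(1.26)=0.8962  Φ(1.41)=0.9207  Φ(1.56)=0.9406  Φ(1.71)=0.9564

Lower: z₀ + z₁ = -0.399 + (-1.645) = -2.044; 1 − a(z₀+z₁) = 1 − (0.068)(-2.044) = 1.1390; argument = -0.399 + (-2.044)/1.1390 = -2.1936 → -2.19.
α₁ = Φ(-2.19) = 0.0143; rank = round(200 × 0.0143) = 3; θ*₍3₎ = 83.3.
Upper: z₀ + z₂ = 1.246; 1 − a(z₀+z₂) = 0.9153; argument = 0.9623 → 0.96; α₂ = 0.8315; rank = 166; θ*₍166₎ = 89.6.

(83.3, 89.6)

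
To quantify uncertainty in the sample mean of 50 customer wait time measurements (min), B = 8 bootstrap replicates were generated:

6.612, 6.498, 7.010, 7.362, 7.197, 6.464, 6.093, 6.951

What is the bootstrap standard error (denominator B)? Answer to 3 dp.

SE* = 0.399

Bootstrap SE is the standard deviation of the 8 replicate means.
Mean of replicates: (6.612 + 6.498 + 7.010 + 7.362 + 7.197 + 6.464 + 6.093 + 6.951) / 8 = 54.1870 / 8 = 6.7734
Sum of squared deviations: (−0.1614)² + (−0.2754)² + (+0.2366)² + (+0.5886)² + (+0.4236)² + (−0.3094)² + (−0.6804)² + (+0.1776)² = 1.2740
Variance = 1.2740 / 8 = 0.1592
SE* = √0.1592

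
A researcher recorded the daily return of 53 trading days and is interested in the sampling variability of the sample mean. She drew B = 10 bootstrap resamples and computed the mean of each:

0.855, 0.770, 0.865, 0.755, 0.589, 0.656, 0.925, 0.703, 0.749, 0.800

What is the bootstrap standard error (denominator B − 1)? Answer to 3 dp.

Bootstrap SE is the standard deviation of the 10 replicate means.
Mean of replicates: (0.855 + 0.770 + 0.865 + 0.755 + 0.589 + 0.656 + 0.925 + 0.703 + 0.749 + 0.800) / 10 = 7.6670 / 10 = 0.7667
Sum of squared deviations: (+0.0883)² + (+0.0033)² + (+0.0983)² + (−0.0117)² + (−0.1777)² + (−0.1107)² + (+0.1583)² + (−0.0637)² + (−0.0177)² + (+0.0333)² = 0.0920
Variance = 0.0920 / 9 = 0.0102
SE* = √0.0102

SE* = 0.101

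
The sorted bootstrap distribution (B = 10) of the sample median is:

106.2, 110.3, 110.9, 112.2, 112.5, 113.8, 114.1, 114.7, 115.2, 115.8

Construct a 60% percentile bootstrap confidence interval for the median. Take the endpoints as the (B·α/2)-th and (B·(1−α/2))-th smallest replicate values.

(110.3, 114.7)

α = 0.40; lower rank = 10 × 0.200 = 2; upper rank = 10 × 0.800 = 8.
The 2nd smallest replicate is 110.3; the 8th is 114.7.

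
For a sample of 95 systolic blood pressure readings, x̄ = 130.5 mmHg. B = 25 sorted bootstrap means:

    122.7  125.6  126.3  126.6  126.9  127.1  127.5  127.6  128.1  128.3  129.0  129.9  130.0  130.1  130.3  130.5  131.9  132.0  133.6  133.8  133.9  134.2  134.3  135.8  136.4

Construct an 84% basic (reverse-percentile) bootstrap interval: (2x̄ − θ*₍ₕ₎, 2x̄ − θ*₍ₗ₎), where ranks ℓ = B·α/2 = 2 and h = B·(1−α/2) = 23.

(126.7, 135.4)

Percentile endpoints at ranks 2 and 23: θ*₍2₎ = 125.6, θ*₍23₎ = 134.3.
Basic interval reflects these around x̄:
  lower = 2 × 130.5 − 134.3 = 126.7
  upper = 2 × 130.5 − 125.6 = 135.4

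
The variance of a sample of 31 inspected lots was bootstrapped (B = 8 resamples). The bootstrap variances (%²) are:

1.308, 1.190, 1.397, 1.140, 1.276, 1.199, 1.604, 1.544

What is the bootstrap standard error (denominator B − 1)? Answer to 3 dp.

SE* = 0.170

Bootstrap SE is the standard deviation of the 8 replicate variances.
Mean of replicates: (1.308 + 1.190 + 1.397 + 1.140 + 1.276 + 1.199 + 1.604 + 1.544) / 8 = 10.6580 / 8 = 1.3322
Sum of squared deviations: (−0.0242)² + (−0.1422)² + (+0.0648)² + (−0.1923)² + (−0.0562)² + (−0.1332)² + (+0.2718)² + (+0.2118)² = 0.2016
Variance = 0.2016 / 7 = 0.0288
SE* = √0.0288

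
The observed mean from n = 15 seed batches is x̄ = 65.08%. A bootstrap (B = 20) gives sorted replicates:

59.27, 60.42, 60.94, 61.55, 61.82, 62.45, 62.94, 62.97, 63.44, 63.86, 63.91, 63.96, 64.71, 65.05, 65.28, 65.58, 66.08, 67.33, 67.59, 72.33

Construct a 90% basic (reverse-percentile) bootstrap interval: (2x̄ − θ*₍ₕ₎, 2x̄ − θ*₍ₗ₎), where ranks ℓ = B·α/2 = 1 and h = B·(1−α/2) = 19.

(62.57, 70.89)

Percentile endpoints at ranks 1 and 19: θ*₍1₎ = 59.27, θ*₍19₎ = 67.59.
Basic interval reflects these around x̄:
  lower = 2 × 65.08 − 67.59 = 62.57
  upper = 2 × 65.08 − 59.27 = 70.89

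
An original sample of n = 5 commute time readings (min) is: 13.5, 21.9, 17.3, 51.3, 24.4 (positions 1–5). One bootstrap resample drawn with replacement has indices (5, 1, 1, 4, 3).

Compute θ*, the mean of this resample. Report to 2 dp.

θ* = 24.00

Resample values: 24.4, 13.5, 13.5, 51.3, 17.3.
Mean = (24.4 + 13.5 + 13.5 + 51.3 + 17.3) / 5 = 120.00 / 5 = 24.00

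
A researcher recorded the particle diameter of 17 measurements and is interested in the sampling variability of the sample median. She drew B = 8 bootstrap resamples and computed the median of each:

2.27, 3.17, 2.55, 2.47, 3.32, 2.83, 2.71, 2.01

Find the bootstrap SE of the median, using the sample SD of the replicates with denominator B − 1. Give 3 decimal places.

Bootstrap SE is the standard deviation of the 8 replicate medians.
Mean of replicates: (2.27 + 3.17 + 2.55 + 2.47 + 3.32 + 2.83 + 2.71 + 2.01) / 8 = 21.3300 / 8 = 2.6662
Sum of squared deviations: (−0.3962)² + (+0.5038)² + (−0.1162)² + (−0.1962)² + (+0.6538)² + (+0.1638)² + (+0.0438)² + (−0.6562)² = 1.3496
Variance = 1.3496 / 7 = 0.1928
SE* = √0.1928

SE* = 0.439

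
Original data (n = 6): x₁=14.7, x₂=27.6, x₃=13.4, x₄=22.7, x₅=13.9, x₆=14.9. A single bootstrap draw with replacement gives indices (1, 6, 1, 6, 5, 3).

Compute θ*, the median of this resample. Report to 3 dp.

θ* = 14.700

Resample values: 14.7, 14.9, 14.7, 14.9, 13.9, 13.4.
Sorted: 13.4, 13.9, 14.7, 14.7, 14.9, 14.9
Median = average of the two middle values = 14.700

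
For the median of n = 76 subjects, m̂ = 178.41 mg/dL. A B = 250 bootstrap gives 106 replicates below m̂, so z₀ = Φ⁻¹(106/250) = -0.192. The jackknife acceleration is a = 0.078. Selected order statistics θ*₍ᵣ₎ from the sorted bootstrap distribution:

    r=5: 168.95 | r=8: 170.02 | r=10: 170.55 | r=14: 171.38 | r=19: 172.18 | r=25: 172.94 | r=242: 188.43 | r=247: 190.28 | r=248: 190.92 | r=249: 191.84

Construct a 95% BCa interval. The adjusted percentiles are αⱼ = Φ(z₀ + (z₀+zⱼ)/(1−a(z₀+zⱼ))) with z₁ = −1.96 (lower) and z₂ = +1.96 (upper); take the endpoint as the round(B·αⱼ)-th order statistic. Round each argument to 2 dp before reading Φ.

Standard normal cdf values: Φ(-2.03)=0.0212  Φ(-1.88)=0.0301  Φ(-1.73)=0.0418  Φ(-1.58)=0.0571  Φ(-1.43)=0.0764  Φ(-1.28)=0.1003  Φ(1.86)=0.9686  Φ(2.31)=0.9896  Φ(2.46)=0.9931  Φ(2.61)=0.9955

Lower: z₀ + z₁ = -0.192 + (-1.960) = -2.152; 1 − a(z₀+z₁) = 1 − (0.078)(-2.152) = 1.1679; argument = -0.192 + (-2.152)/1.1679 = -2.0347 → -2.03.
α₁ = Φ(-2.03) = 0.0212; rank = round(250 × 0.0212) = 5; θ*₍5₎ = 168.95.
Upper: z₀ + z₂ = 1.768; 1 − a(z₀+z₂) = 0.8621; argument = 1.8588 → 1.86; α₂ = 0.9686; rank = 242; θ*₍242₎ = 188.43.

(168.95, 188.43)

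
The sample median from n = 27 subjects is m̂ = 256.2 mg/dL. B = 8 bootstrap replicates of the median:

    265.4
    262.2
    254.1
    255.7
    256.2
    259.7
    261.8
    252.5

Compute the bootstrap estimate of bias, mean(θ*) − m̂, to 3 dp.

bias = +2.250

mean(θ*) = (265.4 + 262.2 + 254.1 + 255.7 + 256.2 + 259.7 + 261.8 + 252.5) / 8 = 258.4500
bias = 258.4500 − 256.2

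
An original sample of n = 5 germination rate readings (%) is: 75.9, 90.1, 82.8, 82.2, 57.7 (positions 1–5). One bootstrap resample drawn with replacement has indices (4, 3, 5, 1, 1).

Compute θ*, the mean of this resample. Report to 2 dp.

Resample values: 82.2, 82.8, 57.7, 75.9, 75.9.
Mean = (82.2 + 82.8 + 57.7 + 75.9 + 75.9) / 5 = 374.50 / 5 = 74.90

θ* = 74.90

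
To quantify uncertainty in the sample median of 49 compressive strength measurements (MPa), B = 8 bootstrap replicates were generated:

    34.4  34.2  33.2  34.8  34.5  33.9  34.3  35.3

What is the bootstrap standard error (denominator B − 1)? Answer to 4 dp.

Bootstrap SE is the standard deviation of the 8 replicate medians.
Mean of replicates: (34.4 + 34.2 + 33.2 + 34.8 + 34.5 + 33.9 + 34.3 + 35.3) / 8 = 274.60000 / 8 = 34.32500
Sum of squared deviations: (+0.07500)² + (−0.12500)² + (−1.12500)² + (+0.47500)² + (+0.17500)² + (−0.42500)² + (−0.02500)² + (+0.97500)² = 2.67500
Variance = 2.67500 / 7 = 0.38214
SE* = √0.38214

SE* = 0.6182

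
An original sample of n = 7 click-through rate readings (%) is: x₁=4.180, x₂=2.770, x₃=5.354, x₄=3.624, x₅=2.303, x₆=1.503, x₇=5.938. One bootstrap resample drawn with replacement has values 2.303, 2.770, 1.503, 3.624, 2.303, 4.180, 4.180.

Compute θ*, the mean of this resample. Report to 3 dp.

θ* = 2.980

Mean = (2.303 + 2.770 + 1.503 + 3.624 + 2.303 + 4.180 + 4.180) / 7 = 20.8630 / 7 = 2.980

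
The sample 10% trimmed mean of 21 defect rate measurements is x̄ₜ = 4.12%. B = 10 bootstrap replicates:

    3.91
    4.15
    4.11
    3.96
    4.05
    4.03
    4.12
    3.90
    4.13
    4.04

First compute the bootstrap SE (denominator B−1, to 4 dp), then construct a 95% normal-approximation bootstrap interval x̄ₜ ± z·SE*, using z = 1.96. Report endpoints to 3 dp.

Mean of replicates = 4.0400; sum of squared deviations = 0.0746; SE* = √(0.0746/9) = 0.0910
Margin = 1.96 × 0.0910 = 0.1784
Interval: 4.12 ± 0.1784

(3.942, 4.298)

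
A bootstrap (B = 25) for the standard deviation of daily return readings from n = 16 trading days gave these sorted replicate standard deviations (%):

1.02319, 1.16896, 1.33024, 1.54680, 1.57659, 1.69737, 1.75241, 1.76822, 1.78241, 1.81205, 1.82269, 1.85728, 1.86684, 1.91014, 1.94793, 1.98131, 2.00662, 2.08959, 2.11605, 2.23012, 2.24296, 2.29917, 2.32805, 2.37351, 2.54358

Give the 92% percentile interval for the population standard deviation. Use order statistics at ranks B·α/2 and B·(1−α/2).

α = 0.08; lower rank = 25 × 0.040 = 1; upper rank = 25 × 0.960 = 24.
The 1st smallest replicate is 1.02319; the 24th is 2.37351.

(1.02319, 2.37351)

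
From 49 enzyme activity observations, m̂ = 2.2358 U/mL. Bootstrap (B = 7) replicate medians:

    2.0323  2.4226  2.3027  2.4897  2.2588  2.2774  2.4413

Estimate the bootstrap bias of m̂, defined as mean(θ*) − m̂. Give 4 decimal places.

bias = +0.0820

mean(θ*) = (2.0323 + 2.4226 + 2.3027 + 2.4897 + 2.2588 + 2.2774 + 2.4413) / 7 = 2.31783
bias = 2.31783 − 2.2358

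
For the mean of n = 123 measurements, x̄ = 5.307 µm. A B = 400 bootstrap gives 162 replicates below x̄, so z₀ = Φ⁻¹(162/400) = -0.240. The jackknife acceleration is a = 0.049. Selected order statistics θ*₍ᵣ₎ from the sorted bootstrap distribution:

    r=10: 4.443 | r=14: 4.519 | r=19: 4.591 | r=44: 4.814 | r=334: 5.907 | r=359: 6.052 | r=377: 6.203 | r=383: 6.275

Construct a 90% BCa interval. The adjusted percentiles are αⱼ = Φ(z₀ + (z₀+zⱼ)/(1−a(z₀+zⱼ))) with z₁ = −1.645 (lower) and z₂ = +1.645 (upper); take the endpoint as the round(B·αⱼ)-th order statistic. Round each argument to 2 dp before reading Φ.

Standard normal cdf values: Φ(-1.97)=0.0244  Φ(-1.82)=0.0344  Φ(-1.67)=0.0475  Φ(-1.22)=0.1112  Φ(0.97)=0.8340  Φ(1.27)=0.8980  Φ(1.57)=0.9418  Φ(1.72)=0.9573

(4.443, 6.052)

Lower: z₀ + z₁ = -0.240 + (-1.645) = -1.885; 1 − a(z₀+z₁) = 1 − (0.049)(-1.885) = 1.0924; argument = -0.240 + (-1.885)/1.0924 = -1.9656 → -1.97.
α₁ = Φ(-1.97) = 0.0244; rank = round(400 × 0.0244) = 10; θ*₍10₎ = 4.443.
Upper: z₀ + z₂ = 1.405; 1 − a(z₀+z₂) = 0.9312; argument = 1.2689 → 1.27; α₂ = 0.8980; rank = 359; θ*₍359₎ = 6.052.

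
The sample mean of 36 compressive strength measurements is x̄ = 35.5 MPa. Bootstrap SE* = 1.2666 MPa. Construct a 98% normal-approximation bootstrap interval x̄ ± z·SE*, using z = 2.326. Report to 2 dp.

Margin = 2.326 × 1.2666 = 2.946
Interval: 35.5 ± 2.946

(32.55, 38.45)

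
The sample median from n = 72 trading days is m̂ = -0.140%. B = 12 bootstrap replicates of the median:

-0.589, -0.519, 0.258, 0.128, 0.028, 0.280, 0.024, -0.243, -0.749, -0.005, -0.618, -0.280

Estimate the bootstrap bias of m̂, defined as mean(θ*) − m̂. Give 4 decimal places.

bias = −0.0504

mean(θ*) = ((-0.589) + (-0.519) + 0.258 + 0.128 + 0.028 + 0.280 + 0.024 + (-0.243) + (-0.749) + (-0.005) + (-0.618) + (-0.280)) / 12 = -0.19042
bias = -0.19042 − -0.140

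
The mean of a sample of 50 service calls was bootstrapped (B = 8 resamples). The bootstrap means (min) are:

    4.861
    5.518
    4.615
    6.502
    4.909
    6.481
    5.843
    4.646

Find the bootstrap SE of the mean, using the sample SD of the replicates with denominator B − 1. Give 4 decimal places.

SE* = 0.7843

Bootstrap SE is the standard deviation of the 8 replicate means.
Mean of replicates: (4.861 + 5.518 + 4.615 + 6.502 + 4.909 + 6.481 + 5.843 + 4.646) / 8 = 43.37500 / 8 = 5.42188
Sum of squared deviations: (−0.56088)² + (+0.09612)² + (−0.80687)² + (+1.08012)² + (−0.51288)² + (+1.05912)² + (+0.42112)² + (−0.77588)² = 4.30565
Variance = 4.30565 / 7 = 0.61509
SE* = √0.61509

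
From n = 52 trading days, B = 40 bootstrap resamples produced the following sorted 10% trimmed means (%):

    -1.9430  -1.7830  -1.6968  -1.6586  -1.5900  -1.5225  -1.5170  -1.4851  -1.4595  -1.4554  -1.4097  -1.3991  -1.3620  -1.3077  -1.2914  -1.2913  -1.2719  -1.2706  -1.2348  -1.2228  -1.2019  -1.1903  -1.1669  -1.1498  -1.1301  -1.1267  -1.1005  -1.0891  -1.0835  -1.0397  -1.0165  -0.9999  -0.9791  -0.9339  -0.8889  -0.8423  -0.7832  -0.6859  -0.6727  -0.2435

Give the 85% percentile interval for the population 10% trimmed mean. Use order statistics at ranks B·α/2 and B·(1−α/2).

α = 0.15; lower rank = 40 × 0.075 = 3; upper rank = 40 × 0.925 = 37.
The 3rd smallest replicate is -1.6968; the 37th is -0.7832.

(-1.6968, -0.7832)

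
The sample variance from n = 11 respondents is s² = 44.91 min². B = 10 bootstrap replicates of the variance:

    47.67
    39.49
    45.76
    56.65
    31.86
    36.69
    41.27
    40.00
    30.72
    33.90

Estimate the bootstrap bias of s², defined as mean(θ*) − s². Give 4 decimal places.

mean(θ*) = (47.67 + 39.49 + 45.76 + 56.65 + 31.86 + 36.69 + 41.27 + 40.00 + 30.72 + 33.90) / 10 = 40.40100
bias = 40.40100 − 44.91

bias = −4.5090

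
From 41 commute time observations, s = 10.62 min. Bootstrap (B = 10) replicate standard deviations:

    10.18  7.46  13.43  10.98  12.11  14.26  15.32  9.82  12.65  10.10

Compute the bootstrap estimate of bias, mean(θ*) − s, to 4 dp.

mean(θ*) = (10.18 + 7.46 + 13.43 + 10.98 + 12.11 + 14.26 + 15.32 + 9.82 + 12.65 + 10.10) / 10 = 11.63100
bias = 11.63100 − 10.62

bias = +1.0110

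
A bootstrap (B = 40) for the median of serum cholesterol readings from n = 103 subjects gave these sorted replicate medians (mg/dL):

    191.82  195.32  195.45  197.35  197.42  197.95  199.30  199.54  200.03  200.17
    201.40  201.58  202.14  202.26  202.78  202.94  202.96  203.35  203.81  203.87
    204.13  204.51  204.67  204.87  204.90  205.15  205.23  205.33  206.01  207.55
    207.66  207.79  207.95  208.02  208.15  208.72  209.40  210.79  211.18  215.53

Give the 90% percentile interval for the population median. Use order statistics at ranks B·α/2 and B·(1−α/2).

α = 0.10; lower rank = 40 × 0.050 = 2; upper rank = 40 × 0.950 = 38.
The 2nd smallest replicate is 195.32; the 38th is 210.79.

(195.32, 210.79)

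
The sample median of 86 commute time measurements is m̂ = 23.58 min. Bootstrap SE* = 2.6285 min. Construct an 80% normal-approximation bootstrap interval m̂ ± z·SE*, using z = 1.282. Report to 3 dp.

(20.210, 26.950)

Margin = 1.282 × 2.6285 = 3.3697
Interval: 23.58 ± 3.3697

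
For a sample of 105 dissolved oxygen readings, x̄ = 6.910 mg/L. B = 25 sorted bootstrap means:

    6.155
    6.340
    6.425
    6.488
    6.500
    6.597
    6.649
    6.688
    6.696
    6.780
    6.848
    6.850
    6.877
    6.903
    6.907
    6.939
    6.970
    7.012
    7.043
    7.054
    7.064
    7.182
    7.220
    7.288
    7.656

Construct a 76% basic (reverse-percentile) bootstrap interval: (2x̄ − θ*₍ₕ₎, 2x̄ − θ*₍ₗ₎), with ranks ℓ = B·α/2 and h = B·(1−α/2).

Percentile endpoints at ranks 3 and 22: θ*₍3₎ = 6.425, θ*₍22₎ = 7.182.
Basic interval reflects these around x̄:
  lower = 2 × 6.910 − 7.182 = 6.638
  upper = 2 × 6.910 − 6.425 = 7.395

(6.638, 7.395)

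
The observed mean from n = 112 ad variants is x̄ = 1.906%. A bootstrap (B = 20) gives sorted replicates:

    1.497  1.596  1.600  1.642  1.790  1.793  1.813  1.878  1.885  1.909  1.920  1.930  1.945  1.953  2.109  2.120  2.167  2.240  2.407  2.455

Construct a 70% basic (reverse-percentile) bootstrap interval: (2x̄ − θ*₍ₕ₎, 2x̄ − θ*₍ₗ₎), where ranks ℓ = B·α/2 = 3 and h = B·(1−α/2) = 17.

(1.645, 2.212)

Percentile endpoints at ranks 3 and 17: θ*₍3₎ = 1.600, θ*₍17₎ = 2.167.
Basic interval reflects these around x̄:
  lower = 2 × 1.906 − 2.167 = 1.645
  upper = 2 × 1.906 − 1.600 = 2.212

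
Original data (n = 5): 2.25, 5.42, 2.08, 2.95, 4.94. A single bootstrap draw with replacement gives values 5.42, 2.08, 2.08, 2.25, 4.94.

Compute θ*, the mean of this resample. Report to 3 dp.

θ* = 3.354

Mean = (5.42 + 2.08 + 2.08 + 2.25 + 4.94) / 5 = 16.770 / 5 = 3.354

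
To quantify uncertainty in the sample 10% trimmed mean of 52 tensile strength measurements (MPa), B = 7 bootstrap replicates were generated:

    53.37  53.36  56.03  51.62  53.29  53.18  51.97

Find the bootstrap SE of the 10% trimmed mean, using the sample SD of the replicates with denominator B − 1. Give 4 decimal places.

Bootstrap SE is the standard deviation of the 7 replicate 10% trimmed means.
Mean of replicates: (53.37 + 53.36 + 56.03 + 51.62 + 53.29 + 53.18 + 51.97) / 7 = 372.82000 / 7 = 53.26000
Sum of squared deviations: (+0.11000)² + (+0.10000)² + (+2.77000)² + (−1.64000)² + (+0.03000)² + (−0.08000)² + (−1.29000)² = 12.05600
Variance = 12.05600 / 6 = 2.00933
SE* = √2.00933

SE* = 1.4175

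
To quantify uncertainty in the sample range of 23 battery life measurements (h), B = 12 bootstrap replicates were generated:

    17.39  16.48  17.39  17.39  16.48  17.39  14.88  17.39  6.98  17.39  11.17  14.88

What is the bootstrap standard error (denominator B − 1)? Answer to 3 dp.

SE* = 3.239

Bootstrap SE is the standard deviation of the 12 replicate ranges.
Mean of replicates: (17.39 + 16.48 + 17.39 + 17.39 + 16.48 + 17.39 + 14.88 + 17.39 + 6.98 + 17.39 + 11.17 + 14.88) / 12 = 185.2100 / 12 = 15.4342
Sum of squared deviations: (+1.9558)² + (+1.0458)² + (+1.9558)² + (+1.9558)² + (+1.0458)² + (+1.9558)² + (−0.5542)² + (+1.9558)² + (−8.4542)² + (+1.9558)² + (−4.2642)² + (−0.5542)² = 115.4095
Variance = 115.4095 / 11 = 10.4918
SE* = √10.4918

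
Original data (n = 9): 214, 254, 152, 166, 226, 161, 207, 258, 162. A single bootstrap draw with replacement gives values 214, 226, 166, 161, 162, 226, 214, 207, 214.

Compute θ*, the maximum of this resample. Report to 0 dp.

θ* = 226

Maximum = 226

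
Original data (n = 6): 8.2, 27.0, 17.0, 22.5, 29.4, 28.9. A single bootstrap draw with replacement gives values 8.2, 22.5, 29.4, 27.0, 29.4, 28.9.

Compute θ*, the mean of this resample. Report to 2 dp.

Mean = (8.2 + 22.5 + 29.4 + 27.0 + 29.4 + 28.9) / 6 = 145.40 / 6 = 24.23

θ* = 24.23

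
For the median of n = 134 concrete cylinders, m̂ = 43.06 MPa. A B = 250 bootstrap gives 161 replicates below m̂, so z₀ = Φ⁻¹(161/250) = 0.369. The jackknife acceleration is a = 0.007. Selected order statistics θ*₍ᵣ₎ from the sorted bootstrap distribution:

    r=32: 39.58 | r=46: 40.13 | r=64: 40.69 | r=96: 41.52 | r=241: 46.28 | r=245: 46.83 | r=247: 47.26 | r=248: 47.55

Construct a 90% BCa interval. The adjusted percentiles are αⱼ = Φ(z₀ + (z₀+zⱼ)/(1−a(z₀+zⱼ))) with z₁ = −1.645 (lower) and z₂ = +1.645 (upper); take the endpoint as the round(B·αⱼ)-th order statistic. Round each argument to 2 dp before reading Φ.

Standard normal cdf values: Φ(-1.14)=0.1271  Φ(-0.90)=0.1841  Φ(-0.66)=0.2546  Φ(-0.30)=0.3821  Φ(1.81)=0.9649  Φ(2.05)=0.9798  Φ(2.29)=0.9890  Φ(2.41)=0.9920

Lower: z₀ + z₁ = 0.369 + (-1.645) = -1.276; 1 − a(z₀+z₁) = 1 − (0.007)(-1.276) = 1.0089; argument = 0.369 + (-1.276)/1.0089 = -0.8957 → -0.90.
α₁ = Φ(-0.90) = 0.1841; rank = round(250 × 0.1841) = 46; θ*₍46₎ = 40.13.
Upper: z₀ + z₂ = 2.014; 1 − a(z₀+z₂) = 0.9859; argument = 2.4118 → 2.41; α₂ = 0.9920; rank = 248; θ*₍248₎ = 47.55.

(40.13, 47.55)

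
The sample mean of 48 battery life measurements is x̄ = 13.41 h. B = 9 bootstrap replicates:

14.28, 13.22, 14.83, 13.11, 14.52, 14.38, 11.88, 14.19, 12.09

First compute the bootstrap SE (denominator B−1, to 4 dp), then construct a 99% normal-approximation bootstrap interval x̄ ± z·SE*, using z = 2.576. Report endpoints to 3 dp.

Mean of replicates = 13.6111; sum of squared deviations = 9.4001; SE* = √(9.4001/8) = 1.0840
Margin = 2.576 × 1.0840 = 2.7924
Interval: 13.41 ± 2.7924

(10.618, 16.202)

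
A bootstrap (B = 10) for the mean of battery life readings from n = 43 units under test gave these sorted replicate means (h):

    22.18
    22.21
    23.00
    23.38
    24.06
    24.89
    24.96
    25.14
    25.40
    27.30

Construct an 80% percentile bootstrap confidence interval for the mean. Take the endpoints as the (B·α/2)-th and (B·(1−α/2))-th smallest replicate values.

(22.18, 25.40)

α = 0.20; lower rank = 10 × 0.100 = 1; upper rank = 10 × 0.900 = 9.
The 1st smallest replicate is 22.18; the 9th is 25.40.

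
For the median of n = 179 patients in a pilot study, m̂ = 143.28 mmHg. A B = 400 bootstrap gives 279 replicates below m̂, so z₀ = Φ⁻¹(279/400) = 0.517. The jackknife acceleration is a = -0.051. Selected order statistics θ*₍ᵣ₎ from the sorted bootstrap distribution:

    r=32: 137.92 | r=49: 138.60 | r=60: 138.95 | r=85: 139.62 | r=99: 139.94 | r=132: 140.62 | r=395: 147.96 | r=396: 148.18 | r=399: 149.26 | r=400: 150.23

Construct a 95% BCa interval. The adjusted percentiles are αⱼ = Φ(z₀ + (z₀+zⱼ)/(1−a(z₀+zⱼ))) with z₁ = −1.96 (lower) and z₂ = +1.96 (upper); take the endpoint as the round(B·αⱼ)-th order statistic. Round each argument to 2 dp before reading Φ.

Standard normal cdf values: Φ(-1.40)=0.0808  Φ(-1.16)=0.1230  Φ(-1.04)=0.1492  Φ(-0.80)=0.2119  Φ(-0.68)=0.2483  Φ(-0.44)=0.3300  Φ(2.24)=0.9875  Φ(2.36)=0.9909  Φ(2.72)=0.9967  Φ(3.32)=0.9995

Lower: z₀ + z₁ = 0.517 + (-1.960) = -1.443; 1 − a(z₀+z₁) = 1 − (-0.051)(-1.443) = 0.9264; argument = 0.517 + (-1.443)/0.9264 = -1.0406 → -1.04.
α₁ = Φ(-1.04) = 0.1492; rank = round(400 × 0.1492) = 60; θ*₍60₎ = 138.95.
Upper: z₀ + z₂ = 2.477; 1 − a(z₀+z₂) = 1.1263; argument = 2.7162 → 2.72; α₂ = 0.9967; rank = 399; θ*₍399₎ = 149.26.

(138.95, 149.26)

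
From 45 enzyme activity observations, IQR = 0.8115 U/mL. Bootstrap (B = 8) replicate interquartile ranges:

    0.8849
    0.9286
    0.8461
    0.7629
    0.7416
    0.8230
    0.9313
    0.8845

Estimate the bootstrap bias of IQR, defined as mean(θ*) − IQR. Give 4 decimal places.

mean(θ*) = (0.8849 + 0.9286 + 0.8461 + 0.7629 + 0.7416 + 0.8230 + 0.9313 + 0.8845) / 8 = 0.85036
bias = 0.85036 − 0.8115

bias = +0.0389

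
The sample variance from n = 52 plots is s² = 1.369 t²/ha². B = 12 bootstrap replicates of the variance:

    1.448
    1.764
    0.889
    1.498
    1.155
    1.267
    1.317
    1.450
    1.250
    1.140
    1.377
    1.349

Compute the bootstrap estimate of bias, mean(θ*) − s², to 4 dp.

mean(θ*) = (1.448 + 1.764 + 0.889 + 1.498 + 1.155 + 1.267 + 1.317 + 1.450 + 1.250 + 1.140 + 1.377 + 1.349) / 12 = 1.32533
bias = 1.32533 − 1.369

bias = −0.0437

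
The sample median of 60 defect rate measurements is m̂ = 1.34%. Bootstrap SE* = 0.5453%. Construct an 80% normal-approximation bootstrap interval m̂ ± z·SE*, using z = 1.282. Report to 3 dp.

(0.641, 2.039)

Margin = 1.282 × 0.5453 = 0.6991
Interval: 1.34 ± 0.6991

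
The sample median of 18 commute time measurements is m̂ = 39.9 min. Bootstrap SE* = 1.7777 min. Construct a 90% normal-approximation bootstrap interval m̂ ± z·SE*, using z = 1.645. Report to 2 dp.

Margin = 1.645 × 1.7777 = 2.924
Interval: 39.9 ± 2.924

(36.98, 42.82)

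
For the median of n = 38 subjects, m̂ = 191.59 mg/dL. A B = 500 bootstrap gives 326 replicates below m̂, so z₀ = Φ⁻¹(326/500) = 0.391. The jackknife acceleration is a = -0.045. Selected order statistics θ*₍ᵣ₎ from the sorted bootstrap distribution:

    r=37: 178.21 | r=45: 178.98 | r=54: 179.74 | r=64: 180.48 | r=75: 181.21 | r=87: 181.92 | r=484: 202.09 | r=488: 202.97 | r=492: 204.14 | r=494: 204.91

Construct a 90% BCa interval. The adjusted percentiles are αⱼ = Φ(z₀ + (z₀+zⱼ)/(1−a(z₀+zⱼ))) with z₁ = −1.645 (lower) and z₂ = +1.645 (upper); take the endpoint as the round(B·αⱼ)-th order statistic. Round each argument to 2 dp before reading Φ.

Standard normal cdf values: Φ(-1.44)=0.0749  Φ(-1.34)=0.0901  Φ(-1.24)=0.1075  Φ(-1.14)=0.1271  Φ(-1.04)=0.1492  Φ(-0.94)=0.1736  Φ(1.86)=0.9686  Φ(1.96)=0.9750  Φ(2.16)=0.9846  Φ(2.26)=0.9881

Lower: z₀ + z₁ = 0.391 + (-1.645) = -1.254; 1 − a(z₀+z₁) = 1 − (-0.045)(-1.254) = 0.9436; argument = 0.391 + (-1.254)/0.9436 = -0.9380 → -0.94.
α₁ = Φ(-0.94) = 0.1736; rank = round(500 × 0.1736) = 87; θ*₍87₎ = 181.92.
Upper: z₀ + z₂ = 2.036; 1 − a(z₀+z₂) = 1.0916; argument = 2.2561 → 2.26; α₂ = 0.9881; rank = 494; θ*₍494₎ = 204.91.

(181.92, 204.91)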